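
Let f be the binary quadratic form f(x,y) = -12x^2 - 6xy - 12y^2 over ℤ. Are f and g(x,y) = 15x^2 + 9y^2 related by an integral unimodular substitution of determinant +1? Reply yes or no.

D₁ = -540, D₂ = -540
f is negative-definite; reduce −f:
−f: reduced (well bottom): (12,6,12) with a≤c, −a<b≤a
flip sign back: reduced form of f is (-12,-6,-12)
g: flip: (15,0,9)→(9,0,15)
g: reduced (well bottom): (9,0,15) with a≤c, −a<b≤a
reduced forms (-12, -6, -12) vs (9, 0, 15) ⇒ inequivalent

no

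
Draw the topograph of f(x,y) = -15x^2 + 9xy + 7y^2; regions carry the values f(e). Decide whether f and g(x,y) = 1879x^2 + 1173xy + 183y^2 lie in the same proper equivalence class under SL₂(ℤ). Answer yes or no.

D₁ = 501, D₂ = 501
river cycle of f (length 8): (7, 19, -5), (-5, 21, 3), (3, 21, -5), (-5, 19, 7), (7, 9, -15), (-15, 21, 1), (1, 21, -15), (-15, 9, 7)
river cycle of g (length 8): (7, 19, -5), (-5, 21, 3), (3, 21, -5), (-5, 19, 7), (7, 9, -15), (-15, 21, 1), (1, 21, -15), (-15, 9, 7)
cycles coincide ⇒ equivalent

yes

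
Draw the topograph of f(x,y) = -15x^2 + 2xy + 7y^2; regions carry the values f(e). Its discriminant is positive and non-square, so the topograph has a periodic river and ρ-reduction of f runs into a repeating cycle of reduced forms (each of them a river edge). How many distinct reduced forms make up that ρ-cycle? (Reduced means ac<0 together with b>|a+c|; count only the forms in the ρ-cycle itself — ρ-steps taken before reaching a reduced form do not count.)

D = 424, ⌊√D⌋ = 20
descent: ρ → (7,12,-10)  [lands on river]
river: ρ → (-10,8,9)
river: ρ → (9,10,-9)
river: ρ → (-9,8,10)
river: ρ → (10,12,-7)
river: ρ → (-7,16,6)
river: ρ → (6,20,-1)
river: ρ → (-1,20,6)
river: ρ → (6,16,-7)
river: ρ → (-7,12,10)
river: ρ → (10,8,-9)
river: ρ → (-9,10,9)
river: ρ → (9,8,-10)
river: ρ → (-10,12,7)
river: ρ → (7,16,-6)
river: ρ → (-6,20,1)
river: ρ → (1,20,-6)
river: ρ → (-6,16,7)
ρ-cycle length = 18 (tail of 1 descent step not counted)

18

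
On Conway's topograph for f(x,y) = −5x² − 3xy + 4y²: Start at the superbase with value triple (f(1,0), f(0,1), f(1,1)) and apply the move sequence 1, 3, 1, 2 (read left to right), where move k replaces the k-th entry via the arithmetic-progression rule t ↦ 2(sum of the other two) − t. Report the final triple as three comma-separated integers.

start (-5,4,-4) = (f(1,0),f(0,1),f(1,1))
replace slot 1: 2·(4+(-4)) − (-5) = 5 → (5,4,-4)
replace slot 3: 2·(5+4) − (-4) = 22 → (5,4,22)
replace slot 1: 2·(4+22) − 5 = 47 → (47,4,22)
replace slot 2: 2·(47+22) − 4 = 134 → (47,134,22)

47,134,22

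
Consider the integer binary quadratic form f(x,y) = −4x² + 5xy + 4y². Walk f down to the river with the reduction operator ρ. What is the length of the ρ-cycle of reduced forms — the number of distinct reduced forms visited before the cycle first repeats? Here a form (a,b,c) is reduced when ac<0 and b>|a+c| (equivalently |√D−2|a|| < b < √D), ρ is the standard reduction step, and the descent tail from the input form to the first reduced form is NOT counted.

D = 89, ⌊√D⌋ = 9
river: ρ → (4,3,-5)
river: ρ → (-5,7,2)
river: ρ → (2,9,-1)
river: ρ → (-1,9,2)
river: ρ → (2,7,-5)
river: ρ → (-5,3,4)
river: ρ → (4,5,-4)
river: ρ → (-4,3,5)
river: ρ → (5,7,-2)
river: ρ → (-2,9,1)
river: ρ → (1,9,-2)
river: ρ → (-2,7,5)
river: ρ → (5,3,-4)
river: ρ → (-4,5,4)
ρ-cycle length = 14 (tail of 0 descent steps not counted)

14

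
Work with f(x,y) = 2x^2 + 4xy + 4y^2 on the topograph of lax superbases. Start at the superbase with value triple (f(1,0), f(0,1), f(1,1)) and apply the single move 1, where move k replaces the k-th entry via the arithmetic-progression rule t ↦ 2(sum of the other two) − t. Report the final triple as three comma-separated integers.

start (2,4,10) = (f(1,0),f(0,1),f(1,1))
replace slot 1: 2·(4+10) − 2 = 26 → (26,4,10)

26,4,10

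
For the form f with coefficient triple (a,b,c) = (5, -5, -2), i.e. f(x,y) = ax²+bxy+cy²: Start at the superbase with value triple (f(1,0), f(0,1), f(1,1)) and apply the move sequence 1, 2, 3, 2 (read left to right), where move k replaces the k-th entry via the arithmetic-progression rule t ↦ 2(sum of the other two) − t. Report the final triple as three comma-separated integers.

start (5,-2,-2) = (f(1,0),f(0,1),f(1,1))
replace slot 1: 2·((-2)+(-2)) − 5 = -13 → (-13,-2,-2)
replace slot 2: 2·((-13)+(-2)) − (-2) = -28 → (-13,-28,-2)
replace slot 3: 2·((-13)+(-28)) − (-2) = -80 → (-13,-28,-80)
replace slot 2: 2·((-13)+(-80)) − (-28) = -158 → (-13,-158,-80)

-13,-158,-80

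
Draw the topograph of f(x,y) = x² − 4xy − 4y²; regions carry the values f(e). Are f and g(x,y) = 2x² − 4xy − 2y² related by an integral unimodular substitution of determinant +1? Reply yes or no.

D₁ = 32, D₂ = 32
river cycle of f (length 2): (-4, 4, 1), (1, 4, -4)
river cycle of g (length 2): (-2, 4, 2), (2, 4, -2)
cycles differ ⇒ inequivalent

no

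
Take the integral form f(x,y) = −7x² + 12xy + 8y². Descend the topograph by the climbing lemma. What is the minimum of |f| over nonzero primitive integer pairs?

river: ρ → (8,4,-11)
river: ρ → (-11,18,1)
river: ρ → (1,18,-11)
river: ρ → (-11,4,8)
river: ρ → (8,12,-7)
river: ρ → (-7,16,4)
river: ρ → (4,16,-7)
river: ρ → (-7,12,8)
closes: descent 0, river 8
min |a| on river = 1

1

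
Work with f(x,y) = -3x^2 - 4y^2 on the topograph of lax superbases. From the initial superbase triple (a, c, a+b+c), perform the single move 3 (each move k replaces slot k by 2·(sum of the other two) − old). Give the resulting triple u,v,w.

start (-3,-4,-7) = (f(1,0),f(0,1),f(1,1))
replace slot 3: 2·((-3)+(-4)) − (-7) = -7 → (-3,-4,-7)

-3,-4,-7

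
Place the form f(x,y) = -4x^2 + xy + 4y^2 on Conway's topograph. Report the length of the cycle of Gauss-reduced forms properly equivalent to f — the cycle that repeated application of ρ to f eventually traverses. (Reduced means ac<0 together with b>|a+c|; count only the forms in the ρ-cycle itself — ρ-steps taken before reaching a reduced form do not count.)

D = 65, ⌊√D⌋ = 8
river: ρ → (4,7,-1)
river: ρ → (-1,7,4)
river: ρ → (4,1,-4)
river: ρ → (-4,7,1)
river: ρ → (1,7,-4)
river: ρ → (-4,1,4)
ρ-cycle length = 6 (tail of 0 descent steps not counted)

6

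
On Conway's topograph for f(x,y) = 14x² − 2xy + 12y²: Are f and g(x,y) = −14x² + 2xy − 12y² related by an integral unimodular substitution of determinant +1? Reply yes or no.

D₁ = -668, D₂ = -668
f: flip: (14,-2,12)→(12,2,14)
f: reduced (well bottom): (12,2,14) with a≤c, −a<b≤a
g is negative-definite; reduce −g:
−g: flip: (14,-2,12)→(12,2,14)
−g: reduced (well bottom): (12,2,14) with a≤c, −a<b≤a
flip sign back: reduced form of g is (-12,-2,-14)
reduced forms (12, 2, 14) vs (-12, -2, -14) ⇒ inequivalent

no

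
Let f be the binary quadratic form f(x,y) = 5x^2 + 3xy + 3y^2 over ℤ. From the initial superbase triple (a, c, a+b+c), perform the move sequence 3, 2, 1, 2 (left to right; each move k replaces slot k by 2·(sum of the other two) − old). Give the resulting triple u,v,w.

start (5,3,11) = (f(1,0),f(0,1),f(1,1))
replace slot 3: 2·(5+3) − 11 = 5 → (5,3,5)
replace slot 2: 2·(5+5) − 3 = 17 → (5,17,5)
replace slot 1: 2·(17+5) − 5 = 39 → (39,17,5)
replace slot 2: 2·(39+5) − 17 = 71 → (39,71,5)

39,71,5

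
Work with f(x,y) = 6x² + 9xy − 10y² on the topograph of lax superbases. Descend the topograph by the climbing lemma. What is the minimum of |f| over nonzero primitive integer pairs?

river: ρ → (-10,11,5)
river: ρ → (5,9,-12)
river: ρ → (-12,15,2)
river: ρ → (2,17,-4)
river: ρ → (-4,15,6)
river: ρ → (6,9,-10)
closes: descent 0, river 6
min |a| on river = 2

2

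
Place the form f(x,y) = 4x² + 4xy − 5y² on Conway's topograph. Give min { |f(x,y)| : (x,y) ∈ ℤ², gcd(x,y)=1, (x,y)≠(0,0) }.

river: ρ → (-5,6,3)
river: ρ → (3,6,-5)
river: ρ → (-5,4,4)
river: ρ → (4,4,-5)
closes: descent 0, river 4
min |a| on river = 3

3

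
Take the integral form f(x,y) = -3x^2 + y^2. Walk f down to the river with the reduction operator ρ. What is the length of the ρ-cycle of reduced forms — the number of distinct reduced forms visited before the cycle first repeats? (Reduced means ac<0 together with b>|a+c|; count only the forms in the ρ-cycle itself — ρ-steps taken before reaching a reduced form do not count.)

D = 12, ⌊√D⌋ = 3
descent: ρ → (1,2,-2)  [lands on river]
river: ρ → (-2,2,1)
ρ-cycle length = 2 (tail of 1 descent step not counted)

2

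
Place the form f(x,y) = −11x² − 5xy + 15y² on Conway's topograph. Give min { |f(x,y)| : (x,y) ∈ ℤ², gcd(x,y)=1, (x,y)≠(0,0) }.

descent: ρ → (15,5,-11)  [lands on river]
river: ρ → (-11,17,9)
river: ρ → (9,19,-9)
river: ρ → (-9,17,11)
river: ρ → (11,5,-15)
river: ρ → (-15,25,1)
river: ρ → (1,25,-15)
river: ρ → (-15,5,11)
river: ρ → (11,17,-9)
river: ρ → (-9,19,9)
river: ρ → (9,17,-11)
river: ρ → (-11,5,15)
river: ρ → (15,25,-1)
river: ρ → (-1,25,15)
closes: descent 1, river 14
min |a| on river = 1

1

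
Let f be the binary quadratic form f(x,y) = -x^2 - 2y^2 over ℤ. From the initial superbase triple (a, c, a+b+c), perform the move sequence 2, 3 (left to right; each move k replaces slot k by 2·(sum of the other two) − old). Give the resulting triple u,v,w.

start (-1,-2,-3) = (f(1,0),f(0,1),f(1,1))
replace slot 2: 2·((-1)+(-3)) − (-2) = -6 → (-1,-6,-3)
replace slot 3: 2·((-1)+(-6)) − (-3) = -11 → (-1,-6,-11)

-1,-6,-11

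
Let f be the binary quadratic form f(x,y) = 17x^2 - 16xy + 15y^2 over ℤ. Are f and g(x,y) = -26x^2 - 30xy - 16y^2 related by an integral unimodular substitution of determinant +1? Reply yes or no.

D₁ = -764, D₂ = -764
f: flip: (17,-16,15)→(15,16,17)
f: translate: b→-14 (≡16 mod 30), so (15,16,17)→(15,-14,16)
f: reduced (well bottom): (15,-14,16) with a≤c, −a<b≤a
g is negative-definite; reduce −g:
−g: translate: b→-22 (≡30 mod 52), so (26,30,16)→(26,-22,12)
−g: flip: (26,-22,12)→(12,22,26)
−g: translate: b→-2 (≡22 mod 24), so (12,22,26)→(12,-2,16)
−g: reduced (well bottom): (12,-2,16) with a≤c, −a<b≤a
flip sign back: reduced form of g is (-12,2,-16)
reduced forms (15, -14, 16) vs (-12, 2, -16) ⇒ inequivalent

no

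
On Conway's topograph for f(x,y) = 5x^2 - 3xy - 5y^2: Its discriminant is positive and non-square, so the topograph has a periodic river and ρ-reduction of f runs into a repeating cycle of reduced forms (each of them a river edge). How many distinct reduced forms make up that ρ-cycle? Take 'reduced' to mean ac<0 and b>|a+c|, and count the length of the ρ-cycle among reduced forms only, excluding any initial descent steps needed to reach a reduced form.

D = 109, ⌊√D⌋ = 10
descent: ρ → (-5,3,5)  [lands on river]
river: ρ → (5,7,-3)
river: ρ → (-3,5,7)
river: ρ → (7,9,-1)
river: ρ → (-1,9,7)
river: ρ → (7,5,-3)
river: ρ → (-3,7,5)
river: ρ → (5,3,-5)
river: ρ → (-5,7,3)
river: ρ → (3,5,-7)
river: ρ → (-7,9,1)
river: ρ → (1,9,-7)
river: ρ → (-7,5,3)
river: ρ → (3,7,-5)
ρ-cycle length = 14 (tail of 1 descent step not counted)

14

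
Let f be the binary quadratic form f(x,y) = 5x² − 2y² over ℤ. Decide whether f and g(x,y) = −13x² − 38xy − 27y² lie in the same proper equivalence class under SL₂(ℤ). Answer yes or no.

D₁ = 40, D₂ = 40
river cycle of f (length 6): (-2, 4, 3), (3, 2, -3), (-3, 4, 2), (2, 4, -3), (-3, 2, 3), (3, 4, -2)
river cycle of g (length 6): (-2, 4, 3), (3, 2, -3), (-3, 4, 2), (2, 4, -3), (-3, 2, 3), (3, 4, -2)
cycles coincide ⇒ equivalent

yes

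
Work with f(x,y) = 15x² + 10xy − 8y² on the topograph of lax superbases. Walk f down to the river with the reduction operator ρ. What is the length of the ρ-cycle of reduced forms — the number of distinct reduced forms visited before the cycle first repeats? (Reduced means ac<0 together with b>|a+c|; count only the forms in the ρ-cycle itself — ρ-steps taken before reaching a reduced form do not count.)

D = 580, ⌊√D⌋ = 24
river: ρ → (-8,22,3)
river: ρ → (3,20,-15)
river: ρ → (-15,10,8)
river: ρ → (8,22,-3)
river: ρ → (-3,20,15)
river: ρ → (15,10,-8)
ρ-cycle length = 6 (tail of 0 descent steps not counted)

6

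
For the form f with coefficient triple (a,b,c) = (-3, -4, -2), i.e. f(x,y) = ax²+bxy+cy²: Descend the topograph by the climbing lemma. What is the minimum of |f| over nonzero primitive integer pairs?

translate: b→-2 (≡4 mod 6), so (3,4,2)→(3,-2,1)
flip: (3,-2,1)→(1,2,3)
translate: b→0 (≡2 mod 2), so (1,2,3)→(1,0,2)
reduced (well bottom): (1,0,2) with a≤c, −a<b≤a
well minimum |f| = |-1| = 1 (negative-definite)

1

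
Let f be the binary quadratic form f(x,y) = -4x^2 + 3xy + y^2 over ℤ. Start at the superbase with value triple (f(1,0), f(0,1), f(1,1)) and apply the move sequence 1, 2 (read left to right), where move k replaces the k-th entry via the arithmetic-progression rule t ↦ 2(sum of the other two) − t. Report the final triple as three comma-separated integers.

start (-4,1,0) = (f(1,0),f(0,1),f(1,1))
replace slot 1: 2·(1+0) − (-4) = 6 → (6,1,0)
replace slot 2: 2·(6+0) − 1 = 11 → (6,11,0)

6,11,0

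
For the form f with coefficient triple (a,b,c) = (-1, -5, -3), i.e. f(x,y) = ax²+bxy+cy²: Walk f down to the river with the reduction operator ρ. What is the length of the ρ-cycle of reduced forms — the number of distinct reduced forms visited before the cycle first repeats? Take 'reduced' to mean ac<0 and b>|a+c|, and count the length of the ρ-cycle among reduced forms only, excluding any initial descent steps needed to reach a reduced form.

D = 13, ⌊√D⌋ = 3
descent: ρ → (-3,-1,1)
descent: ρ → (1,3,-1)  [lands on river]
river: ρ → (-1,3,1)
ρ-cycle length = 2 (tail of 2 descent steps not counted)

2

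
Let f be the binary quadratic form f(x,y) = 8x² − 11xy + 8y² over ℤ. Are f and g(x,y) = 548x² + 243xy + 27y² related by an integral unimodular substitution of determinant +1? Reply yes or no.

D₁ = -135, D₂ = -135
f: translate: b→5 (≡-11 mod 16), so (8,-11,8)→(8,5,5)
f: flip: (8,5,5)→(5,-5,8)
f: translate: b→5 (≡-5 mod 10), so (5,-5,8)→(5,5,8)
f: reduced (well bottom): (5,5,8) with a≤c, −a<b≤a
g: flip: (548,243,27)→(27,-243,548)
g: translate: b→27 (≡-243 mod 54), so (27,-243,548)→(27,27,8)
g: flip: (27,27,8)→(8,-27,27)
g: translate: b→5 (≡-27 mod 16), so (8,-27,27)→(8,5,5)
g: flip: (8,5,5)→(5,-5,8)
g: translate: b→5 (≡-5 mod 10), so (5,-5,8)→(5,5,8)
g: reduced (well bottom): (5,5,8) with a≤c, −a<b≤a
reduced forms (5, 5, 8) vs (5, 5, 8) ⇒ equivalent

yes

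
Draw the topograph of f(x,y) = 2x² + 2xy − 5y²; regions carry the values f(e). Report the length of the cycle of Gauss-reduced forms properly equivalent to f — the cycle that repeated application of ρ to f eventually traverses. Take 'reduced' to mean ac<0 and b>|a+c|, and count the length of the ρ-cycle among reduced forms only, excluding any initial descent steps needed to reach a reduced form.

D = 44, ⌊√D⌋ = 6
descent: ρ → (-5,-2,2)
descent: ρ → (2,6,-1)  [lands on river]
river: ρ → (-1,6,2)
ρ-cycle length = 2 (tail of 2 descent steps not counted)

2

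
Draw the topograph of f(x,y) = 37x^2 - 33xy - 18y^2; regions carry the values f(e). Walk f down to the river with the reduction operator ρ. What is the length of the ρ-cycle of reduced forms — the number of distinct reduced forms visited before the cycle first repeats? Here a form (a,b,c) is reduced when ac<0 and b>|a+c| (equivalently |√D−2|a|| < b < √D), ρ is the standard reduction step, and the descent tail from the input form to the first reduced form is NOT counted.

D = 3753, ⌊√D⌋ = 61
descent: ρ → (-18,33,37)  [lands on river]
river: ρ → (37,41,-14)
river: ρ → (-14,43,34)
river: ρ → (34,25,-23)
river: ρ → (-23,21,36)
river: ρ → (36,51,-8)
river: ρ → (-8,61,1)
river: ρ → (1,61,-8)
river: ρ → (-8,51,36)
river: ρ → (36,21,-23)
river: ρ → (-23,25,34)
river: ρ → (34,43,-14)
river: ρ → (-14,41,37)
river: ρ → (37,33,-18)
river: ρ → (-18,39,31)
river: ρ → (31,23,-26)
river: ρ → (-26,29,28)
river: ρ → (28,27,-27)
river: ρ → (-27,27,28)
river: ρ → (28,29,-26)
river: ρ → (-26,23,31)
river: ρ → (31,39,-18)
ρ-cycle length = 22 (tail of 1 descent step not counted)

22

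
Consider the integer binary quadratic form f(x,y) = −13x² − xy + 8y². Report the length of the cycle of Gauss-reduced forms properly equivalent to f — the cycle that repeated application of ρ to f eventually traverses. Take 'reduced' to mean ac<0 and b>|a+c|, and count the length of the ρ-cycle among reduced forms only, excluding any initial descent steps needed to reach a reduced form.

D = 417, ⌊√D⌋ = 20
descent: ρ → (8,17,-4)  [lands on river]
river: ρ → (-4,15,12)
river: ρ → (12,9,-7)
river: ρ → (-7,19,2)
river: ρ → (2,17,-16)
river: ρ → (-16,15,3)
river: ρ → (3,15,-16)
river: ρ → (-16,17,2)
river: ρ → (2,19,-7)
river: ρ → (-7,9,12)
river: ρ → (12,15,-4)
river: ρ → (-4,17,8)
river: ρ → (8,15,-6)
river: ρ → (-6,9,14)
river: ρ → (14,19,-1)
river: ρ → (-1,19,14)
river: ρ → (14,9,-6)
river: ρ → (-6,15,8)
ρ-cycle length = 18 (tail of 1 descent step not counted)

18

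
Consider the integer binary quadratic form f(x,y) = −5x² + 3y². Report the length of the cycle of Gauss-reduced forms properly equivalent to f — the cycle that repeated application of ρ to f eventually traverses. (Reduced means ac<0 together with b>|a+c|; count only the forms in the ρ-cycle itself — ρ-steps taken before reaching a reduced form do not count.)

D = 60, ⌊√D⌋ = 7
descent: ρ → (3,6,-2)  [lands on river]
river: ρ → (-2,6,3)
ρ-cycle length = 2 (tail of 1 descent step not counted)

2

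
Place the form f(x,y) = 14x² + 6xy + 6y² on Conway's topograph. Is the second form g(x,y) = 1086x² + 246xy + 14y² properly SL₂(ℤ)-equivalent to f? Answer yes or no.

D₁ = -300, D₂ = -300
f: flip: (14,6,6)→(6,-6,14)
f: translate: b→6 (≡-6 mod 12), so (6,-6,14)→(6,6,14)
f: reduced (well bottom): (6,6,14) with a≤c, −a<b≤a
g: flip: (1086,246,14)→(14,-246,1086)
g: translate: b→6 (≡-246 mod 28), so (14,-246,1086)→(14,6,6)
g: flip: (14,6,6)→(6,-6,14)
g: translate: b→6 (≡-6 mod 12), so (6,-6,14)→(6,6,14)
g: reduced (well bottom): (6,6,14) with a≤c, −a<b≤a
reduced forms (6, 6, 14) vs (6, 6, 14) ⇒ equivalent

yes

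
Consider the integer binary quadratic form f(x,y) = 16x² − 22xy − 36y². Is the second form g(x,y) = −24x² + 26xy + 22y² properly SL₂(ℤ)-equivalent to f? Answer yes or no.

D₁ = 2788, D₂ = 2788
river cycle of f (length 10): (-36, 22, 16), (16, 42, -16), (-16, 22, 36), (36, 50, -2), (-2, 50, 36), (36, 22, -16), (-16, 42, 16), (16, 22, -36), (-36, 50, 2), (2, 50, -36)
river cycle of g (length 18): (22, 18, -28), (-28, 38, 12), (12, 34, -34), (-34, 34, 12), (12, 38, -28), (-28, 18, 22), (22, 26, -24), (-24, 22, 24), (24, 26, -22), (-22, 18, 28), … (8 more)
cycles differ ⇒ inequivalent

no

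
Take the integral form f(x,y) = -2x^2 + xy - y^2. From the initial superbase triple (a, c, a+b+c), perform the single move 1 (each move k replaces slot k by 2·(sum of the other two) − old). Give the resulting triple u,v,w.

start (-2,-1,-2) = (f(1,0),f(0,1),f(1,1))
replace slot 1: 2·((-1)+(-2)) − (-2) = -4 → (-4,-1,-2)

-4,-1,-2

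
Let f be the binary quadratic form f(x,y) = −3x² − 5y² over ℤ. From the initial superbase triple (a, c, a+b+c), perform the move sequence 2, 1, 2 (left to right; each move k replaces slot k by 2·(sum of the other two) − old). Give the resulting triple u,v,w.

start (-3,-5,-8) = (f(1,0),f(0,1),f(1,1))
replace slot 2: 2·((-3)+(-8)) − (-5) = -17 → (-3,-17,-8)
replace slot 1: 2·((-17)+(-8)) − (-3) = -47 → (-47,-17,-8)
replace slot 2: 2·((-47)+(-8)) − (-17) = -93 → (-47,-93,-8)

-47,-93,-8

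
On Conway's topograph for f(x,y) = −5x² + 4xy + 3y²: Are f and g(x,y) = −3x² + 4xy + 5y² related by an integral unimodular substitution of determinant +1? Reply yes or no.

D₁ = 76, D₂ = 76
river cycle of f (length 6): (3, 8, -1), (-1, 8, 3), (3, 4, -5), (-5, 6, 2), (2, 6, -5), (-5, 4, 3)
river cycle of g (length 6): (5, 6, -2), (-2, 6, 5), (5, 4, -3), (-3, 8, 1), (1, 8, -3), (-3, 4, 5)
cycles differ ⇒ inequivalent

no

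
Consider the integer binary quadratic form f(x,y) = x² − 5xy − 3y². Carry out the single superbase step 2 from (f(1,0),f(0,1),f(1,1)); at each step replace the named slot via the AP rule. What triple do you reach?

start (1,-3,-7) = (f(1,0),f(0,1),f(1,1))
replace slot 2: 2·(1+(-7)) − (-3) = -9 → (1,-9,-7)

1,-9,-7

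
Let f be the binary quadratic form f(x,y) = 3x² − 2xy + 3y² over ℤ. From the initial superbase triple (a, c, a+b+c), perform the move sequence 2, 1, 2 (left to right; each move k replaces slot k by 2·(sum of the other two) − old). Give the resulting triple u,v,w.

start (3,3,4) = (f(1,0),f(0,1),f(1,1))
replace slot 2: 2·(3+4) − 3 = 11 → (3,11,4)
replace slot 1: 2·(11+4) − 3 = 27 → (27,11,4)
replace slot 2: 2·(27+4) − 11 = 51 → (27,51,4)

27,51,4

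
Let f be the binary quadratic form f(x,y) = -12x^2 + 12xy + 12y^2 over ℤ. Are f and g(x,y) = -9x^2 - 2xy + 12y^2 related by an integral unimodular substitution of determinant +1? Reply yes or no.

D₁ = 720, D₂ = 436
discriminants differ ⇒ not SL₂(ℤ)-equivalent

no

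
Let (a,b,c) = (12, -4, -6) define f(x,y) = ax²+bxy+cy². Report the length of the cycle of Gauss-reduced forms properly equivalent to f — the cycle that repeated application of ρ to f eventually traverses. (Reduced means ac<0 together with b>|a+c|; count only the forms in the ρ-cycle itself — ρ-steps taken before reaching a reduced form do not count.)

D = 304, ⌊√D⌋ = 17
descent: ρ → (-6,16,2)  [lands on river]
river: ρ → (2,16,-6)
river: ρ → (-6,8,10)
river: ρ → (10,12,-4)
river: ρ → (-4,12,10)
river: ρ → (10,8,-6)
ρ-cycle length = 6 (tail of 1 descent step not counted)

6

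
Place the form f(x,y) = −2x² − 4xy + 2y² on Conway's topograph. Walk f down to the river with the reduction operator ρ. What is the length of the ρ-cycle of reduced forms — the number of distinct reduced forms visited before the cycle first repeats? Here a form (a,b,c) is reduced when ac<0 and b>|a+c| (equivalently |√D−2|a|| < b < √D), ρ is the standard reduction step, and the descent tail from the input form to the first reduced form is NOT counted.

D = 32, ⌊√D⌋ = 5
descent: ρ → (2,4,-2)  [lands on river]
river: ρ → (-2,4,2)
ρ-cycle length = 2 (tail of 1 descent step not counted)

2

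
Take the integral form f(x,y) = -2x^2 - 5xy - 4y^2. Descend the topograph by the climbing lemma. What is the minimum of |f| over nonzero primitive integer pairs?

translate: b→1 (≡5 mod 4), so (2,5,4)→(2,1,1)
flip: (2,1,1)→(1,-1,2)
translate: b→1 (≡-1 mod 2), so (1,-1,2)→(1,1,2)
reduced (well bottom): (1,1,2) with a≤c, −a<b≤a
well minimum |f| = |-1| = 1 (negative-definite)

1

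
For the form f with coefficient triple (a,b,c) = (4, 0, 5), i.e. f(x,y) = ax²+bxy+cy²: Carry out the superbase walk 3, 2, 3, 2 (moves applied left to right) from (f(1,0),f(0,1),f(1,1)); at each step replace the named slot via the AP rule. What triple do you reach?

start (4,5,9) = (f(1,0),f(0,1),f(1,1))
replace slot 3: 2·(4+5) − 9 = 9 → (4,5,9)
replace slot 2: 2·(4+9) − 5 = 21 → (4,21,9)
replace slot 3: 2·(4+21) − 9 = 41 → (4,21,41)
replace slot 2: 2·(4+41) − 21 = 69 → (4,69,41)

4,69,41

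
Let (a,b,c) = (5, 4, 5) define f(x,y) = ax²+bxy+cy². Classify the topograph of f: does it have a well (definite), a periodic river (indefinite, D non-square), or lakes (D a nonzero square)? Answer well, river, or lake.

D = b²−4ac = 4² − 4·5·5 = -84
D < 0 ⇒ definite ⇒ every region one sign ⇒ single well

well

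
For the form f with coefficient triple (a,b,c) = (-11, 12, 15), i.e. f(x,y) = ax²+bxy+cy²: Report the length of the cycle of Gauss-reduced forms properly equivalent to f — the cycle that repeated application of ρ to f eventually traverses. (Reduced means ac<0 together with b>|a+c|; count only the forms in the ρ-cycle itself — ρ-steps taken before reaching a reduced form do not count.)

D = 804, ⌊√D⌋ = 28
river: ρ → (15,18,-8)
river: ρ → (-8,14,19)
river: ρ → (19,24,-3)
river: ρ → (-3,24,19)
river: ρ → (19,14,-8)
river: ρ → (-8,18,15)
river: ρ → (15,12,-11)
river: ρ → (-11,10,16)
river: ρ → (16,22,-5)
river: ρ → (-5,28,1)
river: ρ → (1,28,-5)
river: ρ → (-5,22,16)
river: ρ → (16,10,-11)
river: ρ → (-11,12,15)
ρ-cycle length = 14 (tail of 0 descent steps not counted)

14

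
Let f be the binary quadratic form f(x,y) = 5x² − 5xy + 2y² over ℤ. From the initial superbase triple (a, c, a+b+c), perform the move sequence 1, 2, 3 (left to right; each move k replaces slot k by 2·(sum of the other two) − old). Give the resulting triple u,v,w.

start (5,2,2) = (f(1,0),f(0,1),f(1,1))
replace slot 1: 2·(2+2) − 5 = 3 → (3,2,2)
replace slot 2: 2·(3+2) − 2 = 8 → (3,8,2)
replace slot 3: 2·(3+8) − 2 = 20 → (3,8,20)

3,8,20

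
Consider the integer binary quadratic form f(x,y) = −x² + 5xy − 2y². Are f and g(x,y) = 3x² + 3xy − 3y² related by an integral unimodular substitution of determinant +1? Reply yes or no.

D₁ = 17, D₂ = 45
discriminants differ ⇒ not SL₂(ℤ)-equivalent

no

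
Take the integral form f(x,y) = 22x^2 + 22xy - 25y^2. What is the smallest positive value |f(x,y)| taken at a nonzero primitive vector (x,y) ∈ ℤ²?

river: ρ → (-25,28,19)
river: ρ → (19,48,-5)
river: ρ → (-5,42,46)
river: ρ → (46,50,-1)
river: ρ → (-1,50,46)
river: ρ → (46,42,-5)
river: ρ → (-5,48,19)
river: ρ → (19,28,-25)
river: ρ → (-25,22,22)
river: ρ → (22,22,-25)
closes: descent 0, river 10
min |a| on river = 1

1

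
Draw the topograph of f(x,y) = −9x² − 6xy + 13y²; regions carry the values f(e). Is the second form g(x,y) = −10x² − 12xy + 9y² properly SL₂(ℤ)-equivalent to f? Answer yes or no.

D₁ = 504, D₂ = 504
river cycle of f (length 10): (13, 6, -9), (-9, 12, 10), (10, 8, -11), (-11, 14, 7), (7, 14, -11), (-11, 8, 10), (10, 12, -9), (-9, 6, 13), (13, 20, -2), (-2, 20, 13)
river cycle of g (length 10): (9, 12, -10), (-10, 8, 11), (11, 14, -7), (-7, 14, 11), (11, 8, -10), (-10, 12, 9), (9, 6, -13), (-13, 20, 2), (2, 20, -13), (-13, 6, 9)
cycles differ ⇒ inequivalent

no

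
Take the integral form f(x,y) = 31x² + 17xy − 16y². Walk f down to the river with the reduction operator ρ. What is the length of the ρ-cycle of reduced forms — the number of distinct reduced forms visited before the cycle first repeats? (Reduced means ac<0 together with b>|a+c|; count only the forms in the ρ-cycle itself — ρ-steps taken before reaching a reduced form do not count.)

D = 2273, ⌊√D⌋ = 47
river: ρ → (-16,47,1)
river: ρ → (1,47,-16)
river: ρ → (-16,17,31)
river: ρ → (31,45,-2)
river: ρ → (-2,47,8)
river: ρ → (8,33,-37)
river: ρ → (-37,41,4)
river: ρ → (4,47,-4)
river: ρ → (-4,41,37)
river: ρ → (37,33,-8)
river: ρ → (-8,47,2)
river: ρ → (2,45,-31)
river: ρ → (-31,17,16)
river: ρ → (16,47,-1)
river: ρ → (-1,47,16)
river: ρ → (16,17,-31)
river: ρ → (-31,45,2)
river: ρ → (2,47,-8)
river: ρ → (-8,33,37)
river: ρ → (37,41,-4)
river: ρ → (-4,47,4)
river: ρ → (4,41,-37)
river: ρ → (-37,33,8)
river: ρ → (8,47,-2)
river: ρ → (-2,45,31)
river: ρ → (31,17,-16)
ρ-cycle length = 26 (tail of 0 descent steps not counted)

26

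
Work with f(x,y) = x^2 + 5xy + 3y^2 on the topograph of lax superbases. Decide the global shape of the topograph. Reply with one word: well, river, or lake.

D = b²−4ac = 5² − 4·1·3 = 13
D > 0 non-square ⇒ indefinite ⇒ periodic river

river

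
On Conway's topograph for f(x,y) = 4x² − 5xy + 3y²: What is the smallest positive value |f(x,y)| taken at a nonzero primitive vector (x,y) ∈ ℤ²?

translate: b→3 (≡-5 mod 8), so (4,-5,3)→(4,3,2)
flip: (4,3,2)→(2,-3,4)
translate: b→1 (≡-3 mod 4), so (2,-3,4)→(2,1,3)
reduced (well bottom): (2,1,3) with a≤c, −a<b≤a
well minimum = a = 2

2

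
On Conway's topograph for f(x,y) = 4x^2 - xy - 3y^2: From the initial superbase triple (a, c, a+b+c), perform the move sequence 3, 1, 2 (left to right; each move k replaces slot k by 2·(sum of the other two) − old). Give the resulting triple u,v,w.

start (4,-3,0) = (f(1,0),f(0,1),f(1,1))
replace slot 3: 2·(4+(-3)) − 0 = 2 → (4,-3,2)
replace slot 1: 2·((-3)+2) − 4 = -6 → (-6,-3,2)
replace slot 2: 2·((-6)+2) − (-3) = -5 → (-6,-5,2)

-6,-5,2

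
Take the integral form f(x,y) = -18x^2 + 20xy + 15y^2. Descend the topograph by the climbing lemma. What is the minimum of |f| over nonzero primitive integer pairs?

river: ρ → (15,10,-23)
river: ρ → (-23,36,2)
river: ρ → (2,36,-23)
river: ρ → (-23,10,15)
river: ρ → (15,20,-18)
river: ρ → (-18,16,17)
river: ρ → (17,18,-17)
river: ρ → (-17,16,18)
river: ρ → (18,20,-15)
river: ρ → (-15,10,23)
river: ρ → (23,36,-2)
river: ρ → (-2,36,23)
river: ρ → (23,10,-15)
river: ρ → (-15,20,18)
river: ρ → (18,16,-17)
river: ρ → (-17,18,17)
river: ρ → (17,16,-18)
river: ρ → (-18,20,15)
closes: descent 0, river 18
min |a| on river = 2

2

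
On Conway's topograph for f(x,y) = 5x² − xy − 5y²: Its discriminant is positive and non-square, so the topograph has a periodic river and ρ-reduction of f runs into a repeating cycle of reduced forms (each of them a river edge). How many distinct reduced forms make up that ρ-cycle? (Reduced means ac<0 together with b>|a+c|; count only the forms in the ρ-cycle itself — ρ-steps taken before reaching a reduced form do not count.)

D = 101, ⌊√D⌋ = 10
descent: ρ → (-5,1,5)  [lands on river]
river: ρ → (5,9,-1)
river: ρ → (-1,9,5)
river: ρ → (5,1,-5)
river: ρ → (-5,9,1)
river: ρ → (1,9,-5)
ρ-cycle length = 6 (tail of 1 descent step not counted)

6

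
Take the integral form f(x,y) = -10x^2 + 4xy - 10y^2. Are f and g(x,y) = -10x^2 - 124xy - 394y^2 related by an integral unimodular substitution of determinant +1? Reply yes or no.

D₁ = -384, D₂ = -384
f is negative-definite; reduce −f:
−f: flip: (10,-4,10)→(10,4,10)
−f: reduced (well bottom): (10,4,10) with a≤c, −a<b≤a
flip sign back: reduced form of f is (-10,-4,-10)
g is negative-definite; reduce −g:
−g: translate: b→4 (≡124 mod 20), so (10,124,394)→(10,4,10)
−g: reduced (well bottom): (10,4,10) with a≤c, −a<b≤a
flip sign back: reduced form of g is (-10,-4,-10)
reduced forms (-10, -4, -10) vs (-10, -4, -10) ⇒ equivalent

yes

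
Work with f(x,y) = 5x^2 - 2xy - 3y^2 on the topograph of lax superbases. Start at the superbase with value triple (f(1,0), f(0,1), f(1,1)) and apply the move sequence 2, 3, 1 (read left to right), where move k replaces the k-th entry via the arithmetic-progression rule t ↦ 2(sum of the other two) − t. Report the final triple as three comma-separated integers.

start (5,-3,0) = (f(1,0),f(0,1),f(1,1))
replace slot 2: 2·(5+0) − (-3) = 13 → (5,13,0)
replace slot 3: 2·(5+13) − 0 = 36 → (5,13,36)
replace slot 1: 2·(13+36) − 5 = 93 → (93,13,36)

93,13,36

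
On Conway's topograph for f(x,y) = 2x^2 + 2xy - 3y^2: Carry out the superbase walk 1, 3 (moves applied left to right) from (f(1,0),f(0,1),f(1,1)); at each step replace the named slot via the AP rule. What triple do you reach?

start (2,-3,1) = (f(1,0),f(0,1),f(1,1))
replace slot 1: 2·((-3)+1) − 2 = -6 → (-6,-3,1)
replace slot 3: 2·((-6)+(-3)) − 1 = -19 → (-6,-3,-19)

-6,-3,-19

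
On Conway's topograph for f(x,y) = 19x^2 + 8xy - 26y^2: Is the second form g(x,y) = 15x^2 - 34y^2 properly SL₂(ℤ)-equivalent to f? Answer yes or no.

D₁ = 2040, D₂ = 2040
river cycle of f (length 6): (-26, 44, 1), (1, 44, -26), (-26, 8, 19), (19, 30, -15), (-15, 30, 19), (19, 8, -26)
river cycle of g (length 6): (15, 30, -19), (-19, 8, 26), (26, 44, -1), (-1, 44, 26), (26, 8, -19), (-19, 30, 15)
cycles differ ⇒ inequivalent

no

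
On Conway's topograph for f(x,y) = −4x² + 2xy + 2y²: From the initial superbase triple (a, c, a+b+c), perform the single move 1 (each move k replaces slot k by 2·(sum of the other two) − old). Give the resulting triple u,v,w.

start (-4,2,0) = (f(1,0),f(0,1),f(1,1))
replace slot 1: 2·(2+0) − (-4) = 8 → (8,2,0)

8,2,0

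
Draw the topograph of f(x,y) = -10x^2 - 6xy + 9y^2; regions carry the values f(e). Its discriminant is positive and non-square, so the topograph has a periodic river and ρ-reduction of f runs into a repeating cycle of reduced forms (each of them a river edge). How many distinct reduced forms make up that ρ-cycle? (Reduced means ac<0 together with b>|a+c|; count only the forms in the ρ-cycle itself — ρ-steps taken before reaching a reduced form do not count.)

D = 396, ⌊√D⌋ = 19
descent: ρ → (9,6,-10)  [lands on river]
river: ρ → (-10,14,5)
river: ρ → (5,16,-7)
river: ρ → (-7,12,9)
ρ-cycle length = 4 (tail of 1 descent step not counted)

4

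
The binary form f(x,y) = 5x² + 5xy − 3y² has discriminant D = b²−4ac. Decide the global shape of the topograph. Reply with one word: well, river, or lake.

D = b²−4ac = 5² − 4·5·(-3) = 85
D > 0 non-square ⇒ indefinite ⇒ periodic river

river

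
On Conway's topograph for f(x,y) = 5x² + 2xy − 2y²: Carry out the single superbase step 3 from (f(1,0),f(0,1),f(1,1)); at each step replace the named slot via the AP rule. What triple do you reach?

start (5,-2,5) = (f(1,0),f(0,1),f(1,1))
replace slot 3: 2·(5+(-2)) − 5 = 1 → (5,-2,1)

5,-2,1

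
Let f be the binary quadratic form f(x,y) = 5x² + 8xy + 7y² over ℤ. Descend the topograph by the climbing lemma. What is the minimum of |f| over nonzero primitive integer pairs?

translate: b→-2 (≡8 mod 10), so (5,8,7)→(5,-2,4)
flip: (5,-2,4)→(4,2,5)
reduced (well bottom): (4,2,5) with a≤c, −a<b≤a
well minimum = a = 4

4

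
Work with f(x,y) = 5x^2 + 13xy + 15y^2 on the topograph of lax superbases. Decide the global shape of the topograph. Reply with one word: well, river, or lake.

D = b²−4ac = 13² − 4·5·15 = -131
D < 0 ⇒ definite ⇒ every region one sign ⇒ single well

well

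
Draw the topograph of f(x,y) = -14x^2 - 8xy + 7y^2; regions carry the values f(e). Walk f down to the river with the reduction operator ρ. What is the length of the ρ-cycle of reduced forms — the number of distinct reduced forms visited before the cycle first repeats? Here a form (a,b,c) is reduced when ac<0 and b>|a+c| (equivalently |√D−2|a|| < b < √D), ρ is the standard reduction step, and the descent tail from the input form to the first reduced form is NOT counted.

D = 456, ⌊√D⌋ = 21
descent: ρ → (7,8,-14)  [lands on river]
river: ρ → (-14,20,1)
river: ρ → (1,20,-14)
river: ρ → (-14,8,7)
river: ρ → (7,20,-2)
river: ρ → (-2,20,7)
ρ-cycle length = 6 (tail of 1 descent step not counted)

6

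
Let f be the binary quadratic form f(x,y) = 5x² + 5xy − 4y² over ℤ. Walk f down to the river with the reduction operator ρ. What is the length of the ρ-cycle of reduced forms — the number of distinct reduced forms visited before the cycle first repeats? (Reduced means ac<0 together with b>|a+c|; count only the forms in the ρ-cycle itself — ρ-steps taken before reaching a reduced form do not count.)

D = 105, ⌊√D⌋ = 10
river: ρ → (-4,3,6)
river: ρ → (6,9,-1)
river: ρ → (-1,9,6)
river: ρ → (6,3,-4)
river: ρ → (-4,5,5)
river: ρ → (5,5,-4)
ρ-cycle length = 6 (tail of 0 descent steps not counted)

6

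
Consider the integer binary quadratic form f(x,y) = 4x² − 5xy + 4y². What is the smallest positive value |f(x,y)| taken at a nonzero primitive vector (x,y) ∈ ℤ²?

translate: b→3 (≡-5 mod 8), so (4,-5,4)→(4,3,3)
flip: (4,3,3)→(3,-3,4)
translate: b→3 (≡-3 mod 6), so (3,-3,4)→(3,3,4)
reduced (well bottom): (3,3,4) with a≤c, −a<b≤a
well minimum = a = 3

3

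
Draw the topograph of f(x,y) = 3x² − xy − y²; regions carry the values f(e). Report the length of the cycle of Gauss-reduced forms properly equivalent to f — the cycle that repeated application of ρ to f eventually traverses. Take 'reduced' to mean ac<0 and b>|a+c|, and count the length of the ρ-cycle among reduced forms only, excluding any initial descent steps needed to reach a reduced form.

D = 13, ⌊√D⌋ = 3
descent: ρ → (-1,3,1)  [lands on river]
river: ρ → (1,3,-1)
ρ-cycle length = 2 (tail of 1 descent step not counted)

2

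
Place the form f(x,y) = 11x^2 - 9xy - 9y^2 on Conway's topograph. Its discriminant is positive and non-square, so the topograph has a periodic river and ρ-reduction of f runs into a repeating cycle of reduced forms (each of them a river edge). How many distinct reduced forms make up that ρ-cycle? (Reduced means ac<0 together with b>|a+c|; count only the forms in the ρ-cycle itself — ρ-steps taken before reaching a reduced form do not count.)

D = 477, ⌊√D⌋ = 21
descent: ρ → (-9,9,11)  [lands on river]
river: ρ → (11,13,-7)
river: ρ → (-7,15,9)
river: ρ → (9,21,-1)
river: ρ → (-1,21,9)
river: ρ → (9,15,-7)
river: ρ → (-7,13,11)
river: ρ → (11,9,-9)
ρ-cycle length = 8 (tail of 1 descent step not counted)

8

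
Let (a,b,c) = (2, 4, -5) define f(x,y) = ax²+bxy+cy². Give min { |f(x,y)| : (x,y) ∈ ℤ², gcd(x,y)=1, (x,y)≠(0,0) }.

river: ρ → (-5,6,1)
river: ρ → (1,6,-5)
river: ρ → (-5,4,2)
river: ρ → (2,4,-5)
closes: descent 0, river 4
min |a| on river = 1

1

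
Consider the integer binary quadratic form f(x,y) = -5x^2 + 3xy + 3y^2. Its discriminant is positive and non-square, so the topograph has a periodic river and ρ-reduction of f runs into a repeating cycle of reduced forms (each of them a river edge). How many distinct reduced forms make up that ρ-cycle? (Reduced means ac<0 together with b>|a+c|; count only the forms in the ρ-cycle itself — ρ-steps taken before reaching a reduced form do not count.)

D = 69, ⌊√D⌋ = 8
river: ρ → (3,3,-5)
river: ρ → (-5,7,1)
river: ρ → (1,7,-5)
river: ρ → (-5,3,3)
ρ-cycle length = 4 (tail of 0 descent steps not counted)

4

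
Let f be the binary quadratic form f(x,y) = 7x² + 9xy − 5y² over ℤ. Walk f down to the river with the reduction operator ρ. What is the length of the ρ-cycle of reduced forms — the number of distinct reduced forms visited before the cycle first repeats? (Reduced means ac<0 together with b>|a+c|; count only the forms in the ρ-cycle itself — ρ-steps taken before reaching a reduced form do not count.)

D = 221, ⌊√D⌋ = 14
river: ρ → (-5,11,5)
river: ρ → (5,9,-7)
river: ρ → (-7,5,7)
river: ρ → (7,9,-5)
ρ-cycle length = 4 (tail of 0 descent steps not counted)

4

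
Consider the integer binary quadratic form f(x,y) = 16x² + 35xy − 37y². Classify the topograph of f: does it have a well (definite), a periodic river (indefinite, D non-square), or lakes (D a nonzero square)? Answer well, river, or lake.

D = b²−4ac = 35² − 4·16·(-37) = 3593
D > 0 non-square ⇒ indefinite ⇒ periodic river

river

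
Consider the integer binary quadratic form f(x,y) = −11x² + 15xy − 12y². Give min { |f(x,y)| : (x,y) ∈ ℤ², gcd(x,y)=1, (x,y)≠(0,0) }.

translate: b→7 (≡-15 mod 22), so (11,-15,12)→(11,7,8)
flip: (11,7,8)→(8,-7,11)
reduced (well bottom): (8,-7,11) with a≤c, −a<b≤a
well minimum |f| = |-8| = 8 (negative-definite)

8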